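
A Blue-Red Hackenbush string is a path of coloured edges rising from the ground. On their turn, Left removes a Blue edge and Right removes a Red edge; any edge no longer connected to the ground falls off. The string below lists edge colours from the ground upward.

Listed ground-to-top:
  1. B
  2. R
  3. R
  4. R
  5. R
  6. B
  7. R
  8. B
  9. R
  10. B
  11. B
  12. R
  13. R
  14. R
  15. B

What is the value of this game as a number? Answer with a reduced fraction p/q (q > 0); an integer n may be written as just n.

1379/16384

B: Left { 0 }, Right { (no moves) } = simplest 1
BR: Left { 0 }, Right { 1 } = simplest 1/2
BRR: Left { 0 }, Right { 1/2; 1 } = simplest 1/4
BRRR: Left { 0 }, Right { 1/4; 1/2; 1 } = simplest 1/8
BRRRR: Left { 0 }, Right { 1/8; 1/4; 1/2; 1 } = simplest 1/16
BRRRRB: Left { 0; 1/16 }, Right { 1/8; 1/4; 1/2; 1 } = simplest 3/32
BRRRRBR: Left { 0; 1/16 }, Right { 3/32; 1/8; 1/4; 1/2; 1 } = simplest 5/64
BRRRRBRB: Left { 0; 1/16; 5/64 }, Right { 3/32; 1/8; 1/4; 1/2; 1 } = simplest 11/128
BRRRRBRBR: Left { 0; 1/16; 5/64 }, Right { 11/128; 3/32; 1/8; 1/4; 1/2; 1 } = simplest 21/256
BRRRRBRBRB: Left { 0; 1/16; 5/64; 21/256 }, Right { 11/128; 3/32; 1/8; 1/4; 1/2; 1 } = simplest 43/512
BRRRRBRBRBB: Left { 0; 1/16; 5/64; 21/256; 43/512 }, Right { 11/128; 3/32; 1/8; 1/4; 1/2; 1 } = simplest 87/1024
BRRRRBRBRBBR: Left { 0; 1/16; 5/64; 21/256; 43/512 }, Right { 87/1024; 11/128; 3/32; 1/8; 1/4; 1/2; 1 } = simplest 173/2048
BRRRRBRBRBBRR: Left { 0; 1/16; 5/64; 21/256; 43/512 }, Right { 173/2048; 87/1024; 11/128; 3/32; 1/8; 1/4; 1/2; 1 } = simplest 345/4096
BRRRRBRBRBBRRR: Left { 0; 1/16; 5/64; 21/256; 43/512 }, Right { 345/4096; 173/2048; 87/1024; 11/128; 3/32; 1/8; 1/4; 1/2; 1 } = simplest 689/8192
BRRRRBRBRBBRRRB: Left { 0; 1/16; 5/64; 21/256; 43/512; 689/8192 }, Right { 345/4096; 173/2048; 87/1024; 11/128; 3/32; 1/8; 1/4; 1/2; 1 } = simplest 1379/16384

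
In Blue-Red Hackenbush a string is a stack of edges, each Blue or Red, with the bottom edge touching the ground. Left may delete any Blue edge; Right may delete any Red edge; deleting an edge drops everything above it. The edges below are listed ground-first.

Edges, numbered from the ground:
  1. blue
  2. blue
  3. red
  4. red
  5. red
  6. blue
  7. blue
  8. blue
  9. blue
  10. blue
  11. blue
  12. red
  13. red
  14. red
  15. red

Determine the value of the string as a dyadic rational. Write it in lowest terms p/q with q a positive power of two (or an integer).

Prefix values for blue blue red red red blue blue blue blue blue blue red red red red via {L|R} + simplicity:
G_1 [b]  L=[0]  R=[—]  gives 1
G_2 [bb]  L=[0; 1]  R=[—]  gives 2
G_3 [bbr]  L=[0; 1]  R=[2]  gives 3/2
G_4 [bbrr]  L=[0; 1]  R=[3/2; 2]  gives 5/4
G_5 [bbrrr]  L=[0; 1]  R=[5/4; 3/2; 2]  gives 9/8
G_6 [bbrrrb]  L=[0; 1; 9/8]  R=[5/4; 3/2; 2]  gives 19/16
G_7 [bbrrrbb]  L=[0; 1; 9/8; 19/16]  R=[5/4; 3/2; 2]  gives 39/32
G_8 [bbrrrbbb]  L=[0; 1; 9/8; 19/16; 39/32]  R=[5/4; 3/2; 2]  gives 79/64
G_9 [bbrrrbbbb]  L=[0; 1; 9/8; 19/16; 39/32; 79/64]  R=[5/4; 3/2; 2]  gives 159/128
G_10 [bbrrrbbbbb]  L=[0; 1; 9/8; 19/16; 39/32; 79/64; 159/128]  R=[5/4; 3/2; 2]  gives 319/256
G_11 [bbrrrbbbbbb]  L=[0; 1; 9/8; 19/16; 39/32; 79/64; 159/128; 319/256]  R=[5/4; 3/2; 2]  gives 639/512
G_12 [bbrrrbbbbbbr]  L=[0; 1; 9/8; 19/16; 39/32; 79/64; 159/128; 319/256]  R=[639/512; 5/4; 3/2; 2]  gives 1277/1024
G_13 [bbrrrbbbbbbrr]  L=[0; 1; 9/8; 19/16; 39/32; 79/64; 159/128; 319/256]  R=[1277/1024; 639/512; 5/4; 3/2; 2]  gives 2553/2048
G_14 [bbrrrbbbbbbrrr]  L=[0; 1; 9/8; 19/16; 39/32; 79/64; 159/128; 319/256]  R=[2553/2048; 1277/1024; 639/512; 5/4; 3/2; 2]  gives 5105/4096
G_15 [bbrrrbbbbbbrrrr]  L=[0; 1; 9/8; 19/16; 39/32; 79/64; 159/128; 319/256]  R=[5105/4096; 2553/2048; 1277/1024; 639/512; 5/4; 3/2; 2]  gives 10209/8192

10209/8192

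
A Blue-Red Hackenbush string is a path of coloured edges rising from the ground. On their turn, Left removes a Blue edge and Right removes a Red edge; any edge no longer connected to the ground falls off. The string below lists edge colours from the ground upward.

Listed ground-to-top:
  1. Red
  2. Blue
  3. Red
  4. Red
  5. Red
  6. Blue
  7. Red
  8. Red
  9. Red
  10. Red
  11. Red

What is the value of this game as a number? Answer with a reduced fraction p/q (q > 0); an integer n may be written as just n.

Build g(s[:k]) for k = 1..11, string s = Red Blue Red Red Red Blue Red Red Red Red Red.
R: Left { · }, Right { 0 } gives simplest -1
RB: Left { -1 }, Right { 0 } gives simplest -1/2
RBR: Left { -1 }, Right { -1/2,0 } gives simplest -3/4
RBRR: Left { -1 }, Right { -3/4,-1/2,0 } gives simplest -7/8
RBRRR: Left { -1 }, Right { -7/8,-3/4,-1/2,0 } gives simplest -15/16
RBRRRB: Left { -1,-15/16 }, Right { -7/8,-3/4,-1/2,0 } gives simplest -29/32
RBRRRBR: Left { -1,-15/16 }, Right { -29/32,-7/8,-3/4,-1/2,0 } gives simplest -59/64
RBRRRBRR: Left { -1,-15/16 }, Right { -59/64,-29/32,-7/8,-3/4,-1/2,0 } gives simplest -119/128
RBRRRBRRR: Left { -1,-15/16 }, Right { -119/128,-59/64,-29/32,-7/8,-3/4,-1/2,0 } gives simplest -239/256
RBRRRBRRRR: Left { -1,-15/16 }, Right { -239/256,-119/128,-59/64,-29/32,-7/8,-3/4,-1/2,0 } gives simplest -479/512
RBRRRBRRRRR: Left { -1,-15/16 }, Right { -479/512,-239/256,-119/128,-59/64,-29/32,-7/8,-3/4,-1/2,0 } gives simplest -959/1024

-959/1024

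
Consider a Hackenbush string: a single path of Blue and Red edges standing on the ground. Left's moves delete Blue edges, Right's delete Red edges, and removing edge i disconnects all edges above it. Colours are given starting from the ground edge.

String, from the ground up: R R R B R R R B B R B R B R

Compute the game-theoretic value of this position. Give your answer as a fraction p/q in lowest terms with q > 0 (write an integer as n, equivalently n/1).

-5931/2048

Recurse on prefixes of the 14-edge string R R R B R R R B B R B R B R:
R: Left { (no moves) }, Right { 0 } gives simplest -1
RR: Left { (no moves) }, Right { -1 0 } gives simplest -2
RRR: Left { (no moves) }, Right { -2 -1 0 } gives simplest -3
RRRB: Left { -3 }, Right { -2 -1 0 } gives simplest -5/2
RRRBR: Left { -3 }, Right { -5/2 -2 -1 0 } gives simplest -11/4
RRRBRR: Left { -3 }, Right { -11/4 -5/2 -2 -1 0 } gives simplest -23/8
RRRBRRR: Left { -3 }, Right { -23/8 -11/4 -5/2 -2 -1 0 } gives simplest -47/16
RRRBRRRB: Left { -3 -47/16 }, Right { -23/8 -11/4 -5/2 -2 -1 0 } gives simplest -93/32
RRRBRRRBB: Left { -3 -47/16 -93/32 }, Right { -23/8 -11/4 -5/2 -2 -1 0 } gives simplest -185/64
RRRBRRRBBR: Left { -3 -47/16 -93/32 }, Right { -185/64 -23/8 -11/4 -5/2 -2 -1 0 } gives simplest -371/128
RRRBRRRBBRB: Left { -3 -47/16 -93/32 -371/128 }, Right { -185/64 -23/8 -11/4 -5/2 -2 -1 0 } gives simplest -741/256
RRRBRRRBBRBR: Left { -3 -47/16 -93/32 -371/128 }, Right { -741/256 -185/64 -23/8 -11/4 -5/2 -2 -1 0 } gives simplest -1483/512
RRRBRRRBBRBRB: Left { -3 -47/16 -93/32 -371/128 -1483/512 }, Right { -741/256 -185/64 -23/8 -11/4 -5/2 -2 -1 0 } gives simplest -2965/1024
RRRBRRRBBRBRBR: Left { -3 -47/16 -93/32 -371/128 -1483/512 }, Right { -2965/1024 -741/256 -185/64 -23/8 -11/4 -5/2 -2 -1 0 } gives simplest -5931/2048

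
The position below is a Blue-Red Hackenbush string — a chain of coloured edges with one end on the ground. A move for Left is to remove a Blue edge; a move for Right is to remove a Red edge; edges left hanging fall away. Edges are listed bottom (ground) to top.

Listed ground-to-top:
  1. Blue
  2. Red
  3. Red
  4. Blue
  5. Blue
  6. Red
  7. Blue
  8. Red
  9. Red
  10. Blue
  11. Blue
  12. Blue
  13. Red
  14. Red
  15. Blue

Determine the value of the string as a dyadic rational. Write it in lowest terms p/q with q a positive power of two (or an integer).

G(B) = { 0 | ∅ } gives 1
G(BR) = { 0 | 1 } gives 1/2
G(BRR) = { 0 | 1/2, 1 } gives 1/4
G(BRRB) = { 0, 1/4 | 1/2, 1 } gives 3/8
G(BRRBB) = { 0, 1/4, 3/8 | 1/2, 1 } gives 7/16
G(BRRBBR) = { 0, 1/4, 3/8 | 7/16, 1/2, 1 } gives 13/32
G(BRRBBRB) = { 0, 1/4, 3/8, 13/32 | 7/16, 1/2, 1 } gives 27/64
G(BRRBBRBR) = { 0, 1/4, 3/8, 13/32 | 27/64, 7/16, 1/2, 1 } gives 53/128
G(BRRBBRBRR) = { 0, 1/4, 3/8, 13/32 | 53/128, 27/64, 7/16, 1/2, 1 } gives 105/256
G(BRRBBRBRRB) = { 0, 1/4, 3/8, 13/32, 105/256 | 53/128, 27/64, 7/16, 1/2, 1 } gives 211/512
G(BRRBBRBRRBB) = { 0, 1/4, 3/8, 13/32, 105/256, 211/512 | 53/128, 27/64, 7/16, 1/2, 1 } gives 423/1024
G(BRRBBRBRRBBB) = { 0, 1/4, 3/8, 13/32, 105/256, 211/512, 423/1024 | 53/128, 27/64, 7/16, 1/2, 1 } gives 847/2048
G(BRRBBRBRRBBBR) = { 0, 1/4, 3/8, 13/32, 105/256, 211/512, 423/1024 | 847/2048, 53/128, 27/64, 7/16, 1/2, 1 } gives 1693/4096
G(BRRBBRBRRBBBRR) = { 0, 1/4, 3/8, 13/32, 105/256, 211/512, 423/1024 | 1693/4096, 847/2048, 53/128, 27/64, 7/16, 1/2, 1 } gives 3385/8192
G(BRRBBRBRRBBBRRB) = { 0, 1/4, 3/8, 13/32, 105/256, 211/512, 423/1024, 3385/8192 | 1693/4096, 847/2048, 53/128, 27/64, 7/16, 1/2, 1 } gives 6771/16384

6771/16384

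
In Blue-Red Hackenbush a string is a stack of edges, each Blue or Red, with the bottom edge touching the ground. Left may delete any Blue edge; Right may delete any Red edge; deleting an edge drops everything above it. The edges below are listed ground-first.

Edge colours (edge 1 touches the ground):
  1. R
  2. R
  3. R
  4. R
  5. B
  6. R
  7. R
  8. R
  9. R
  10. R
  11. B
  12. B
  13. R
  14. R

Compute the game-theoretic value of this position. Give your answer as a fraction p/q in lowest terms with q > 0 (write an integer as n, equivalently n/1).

-4071/1024

step 1: add R to get R; options L={ none } R={ 0 } gives -1
step 2: add R to get RR; options L={ none } R={ -1; 0 } gives -2
step 3: add R to get RRR; options L={ none } R={ -2; -1; 0 } gives -3
step 4: add R to get RRRR; options L={ none } R={ -3; -2; -1; 0 } gives -4
step 5: add B to get RRRRB; options L={ -4 } R={ -3; -2; -1; 0 } gives -7/2
step 6: add R to get RRRRBR; options L={ -4 } R={ -7/2; -3; -2; -1; 0 } gives -15/4
step 7: add R to get RRRRBRR; options L={ -4 } R={ -15/4; -7/2; -3; -2; -1; 0 } gives -31/8
step 8: add R to get RRRRBRRR; options L={ -4 } R={ -31/8; -15/4; -7/2; -3; -2; -1; 0 } gives -63/16
step 9: add R to get RRRRBRRRR; options L={ -4 } R={ -63/16; -31/8; -15/4; -7/2; -3; -2; -1; 0 } gives -127/32
step 10: add R to get RRRRBRRRRR; options L={ -4 } R={ -127/32; -63/16; -31/8; -15/4; -7/2; -3; -2; -1; 0 } gives -255/64
step 11: add B to get RRRRBRRRRRB; options L={ -4; -255/64 } R={ -127/32; -63/16; -31/8; -15/4; -7/2; -3; -2; -1; 0 } gives -509/128
step 12: add B to get RRRRBRRRRRBB; options L={ -4; -255/64; -509/128 } R={ -127/32; -63/16; -31/8; -15/4; -7/2; -3; -2; -1; 0 } gives -1017/256
step 13: add R to get RRRRBRRRRRBBR; options L={ -4; -255/64; -509/128 } R={ -1017/256; -127/32; -63/16; -31/8; -15/4; -7/2; -3; -2; -1; 0 } gives -2035/512
step 14: add R to get RRRRBRRRRRBBRR; options L={ -4; -255/64; -509/128 } R={ -2035/512; -1017/256; -127/32; -63/16; -31/8; -15/4; -7/2; -3; -2; -1; 0 } gives -4071/1024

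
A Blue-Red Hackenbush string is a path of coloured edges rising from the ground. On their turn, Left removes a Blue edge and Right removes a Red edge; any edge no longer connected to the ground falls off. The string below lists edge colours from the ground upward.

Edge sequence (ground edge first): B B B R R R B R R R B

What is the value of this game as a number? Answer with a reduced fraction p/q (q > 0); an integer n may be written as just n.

547/256

value_1 [B]  L=[0]  R=[none]  so 1
value_2 [BB]  L=[0; 1]  R=[none]  so 2
value_3 [BBB]  L=[0; 1; 2]  R=[none]  so 3
value_4 [BBBR]  L=[0; 1; 2]  R=[3]  so 5/2
value_5 [BBBRR]  L=[0; 1; 2]  R=[5/2; 3]  so 9/4
value_6 [BBBRRR]  L=[0; 1; 2]  R=[9/4; 5/2; 3]  so 17/8
value_7 [BBBRRRB]  L=[0; 1; 2; 17/8]  R=[9/4; 5/2; 3]  so 35/16
value_8 [BBBRRRBR]  L=[0; 1; 2; 17/8]  R=[35/16; 9/4; 5/2; 3]  so 69/32
value_9 [BBBRRRBRR]  L=[0; 1; 2; 17/8]  R=[69/32; 35/16; 9/4; 5/2; 3]  so 137/64
value_10 [BBBRRRBRRR]  L=[0; 1; 2; 17/8]  R=[137/64; 69/32; 35/16; 9/4; 5/2; 3]  so 273/128
value_11 [BBBRRRBRRRB]  L=[0; 1; 2; 17/8; 273/128]  R=[137/64; 69/32; 35/16; 9/4; 5/2; 3]  so 547/256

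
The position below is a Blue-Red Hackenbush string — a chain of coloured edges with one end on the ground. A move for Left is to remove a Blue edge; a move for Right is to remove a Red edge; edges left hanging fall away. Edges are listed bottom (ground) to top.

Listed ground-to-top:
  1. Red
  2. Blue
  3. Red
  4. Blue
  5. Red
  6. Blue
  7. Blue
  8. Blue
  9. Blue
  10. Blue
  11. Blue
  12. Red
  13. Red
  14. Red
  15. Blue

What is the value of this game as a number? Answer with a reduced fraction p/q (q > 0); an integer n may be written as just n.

-10269/16384

step 1: add Red to get R; options L={  } R={ 0 } so -1
step 2: add Blue to get RB; options L={ -1 } R={ 0 } so -1/2
step 3: add Red to get RBR; options L={ -1 } R={ -1/2, 0 } so -3/4
step 4: add Blue to get RBRB; options L={ -1, -3/4 } R={ -1/2, 0 } so -5/8
step 5: add Red to get RBRBR; options L={ -1, -3/4 } R={ -5/8, -1/2, 0 } so -11/16
step 6: add Blue to get RBRBRB; options L={ -1, -3/4, -11/16 } R={ -5/8, -1/2, 0 } so -21/32
step 7: add Blue to get RBRBRBB; options L={ -1, -3/4, -11/16, -21/32 } R={ -5/8, -1/2, 0 } so -41/64
step 8: add Blue to get RBRBRBBB; options L={ -1, -3/4, -11/16, -21/32, -41/64 } R={ -5/8, -1/2, 0 } so -81/128
step 9: add Blue to get RBRBRBBBB; options L={ -1, -3/4, -11/16, -21/32, -41/64, -81/128 } R={ -5/8, -1/2, 0 } so -161/256
step 10: add Blue to get RBRBRBBBBB; options L={ -1, -3/4, -11/16, -21/32, -41/64, -81/128, -161/256 } R={ -5/8, -1/2, 0 } so -321/512
step 11: add Blue to get RBRBRBBBBBB; options L={ -1, -3/4, -11/16, -21/32, -41/64, -81/128, -161/256, -321/512 } R={ -5/8, -1/2, 0 } so -641/1024
step 12: add Red to get RBRBRBBBBBBR; options L={ -1, -3/4, -11/16, -21/32, -41/64, -81/128, -161/256, -321/512 } R={ -641/1024, -5/8, -1/2, 0 } so -1283/2048
step 13: add Red to get RBRBRBBBBBBRR; options L={ -1, -3/4, -11/16, -21/32, -41/64, -81/128, -161/256, -321/512 } R={ -1283/2048, -641/1024, -5/8, -1/2, 0 } so -2567/4096
step 14: add Red to get RBRBRBBBBBBRRR; options L={ -1, -3/4, -11/16, -21/32, -41/64, -81/128, -161/256, -321/512 } R={ -2567/4096, -1283/2048, -641/1024, -5/8, -1/2, 0 } so -5135/8192
step 15: add Blue to get RBRBRBBBBBBRRRB; options L={ -1, -3/4, -11/16, -21/32, -41/64, -81/128, -161/256, -321/512, -5135/8192 } R={ -2567/4096, -1283/2048, -641/1024, -5/8, -1/2, 0 } so -10269/16384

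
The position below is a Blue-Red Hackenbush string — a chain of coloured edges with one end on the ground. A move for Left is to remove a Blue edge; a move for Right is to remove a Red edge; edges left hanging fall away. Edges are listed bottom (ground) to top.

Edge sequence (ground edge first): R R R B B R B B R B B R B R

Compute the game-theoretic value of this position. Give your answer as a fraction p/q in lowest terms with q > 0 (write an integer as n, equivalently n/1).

-4683/2048

Build g(s[:k]) for k = 1..14, string s = R R R B B R B B R B B R B R.
R: Left {  }, Right { 0 } — simplest -1
RR: Left {  }, Right { -1 0 } — simplest -2
RRR: Left {  }, Right { -2 -1 0 } — simplest -3
RRRB: Left { -3 }, Right { -2 -1 0 } — simplest -5/2
RRRBB: Left { -3 -5/2 }, Right { -2 -1 0 } — simplest -9/4
RRRBBR: Left { -3 -5/2 }, Right { -9/4 -2 -1 0 } — simplest -19/8
RRRBBRB: Left { -3 -5/2 -19/8 }, Right { -9/4 -2 -1 0 } — simplest -37/16
RRRBBRBB: Left { -3 -5/2 -19/8 -37/16 }, Right { -9/4 -2 -1 0 } — simplest -73/32
RRRBBRBBR: Left { -3 -5/2 -19/8 -37/16 }, Right { -73/32 -9/4 -2 -1 0 } — simplest -147/64
RRRBBRBBRB: Left { -3 -5/2 -19/8 -37/16 -147/64 }, Right { -73/32 -9/4 -2 -1 0 } — simplest -293/128
RRRBBRBBRBB: Left { -3 -5/2 -19/8 -37/16 -147/64 -293/128 }, Right { -73/32 -9/4 -2 -1 0 } — simplest -585/256
RRRBBRBBRBBR: Left { -3 -5/2 -19/8 -37/16 -147/64 -293/128 }, Right { -585/256 -73/32 -9/4 -2 -1 0 } — simplest -1171/512
RRRBBRBBRBBRB: Left { -3 -5/2 -19/8 -37/16 -147/64 -293/128 -1171/512 }, Right { -585/256 -73/32 -9/4 -2 -1 0 } — simplest -2341/1024
RRRBBRBBRBBRBR: Left { -3 -5/2 -19/8 -37/16 -147/64 -293/128 -1171/512 }, Right { -2341/1024 -585/256 -73/32 -9/4 -2 -1 0 } — simplest -4683/2048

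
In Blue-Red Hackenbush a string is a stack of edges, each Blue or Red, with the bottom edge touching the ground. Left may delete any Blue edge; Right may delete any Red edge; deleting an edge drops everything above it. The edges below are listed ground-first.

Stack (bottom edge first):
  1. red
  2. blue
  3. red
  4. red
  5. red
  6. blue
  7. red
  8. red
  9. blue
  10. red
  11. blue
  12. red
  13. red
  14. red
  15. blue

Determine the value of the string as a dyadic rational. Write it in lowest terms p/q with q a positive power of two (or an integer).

Build G(s[:k]) for k = 1..15, string s = red blue red red red blue red red blue red blue red red red blue.
r: Left {  }, Right { 0 } gives simplest -1
rb: Left { -1 }, Right { 0 } gives simplest -1/2
rbr: Left { -1 }, Right { -1/2 0 } gives simplest -3/4
rbrr: Left { -1 }, Right { -3/4 -1/2 0 } gives simplest -7/8
rbrrr: Left { -1 }, Right { -7/8 -3/4 -1/2 0 } gives simplest -15/16
rbrrrb: Left { -1 -15/16 }, Right { -7/8 -3/4 -1/2 0 } gives simplest -29/32
rbrrrbr: Left { -1 -15/16 }, Right { -29/32 -7/8 -3/4 -1/2 0 } gives simplest -59/64
rbrrrbrr: Left { -1 -15/16 }, Right { -59/64 -29/32 -7/8 -3/4 -1/2 0 } gives simplest -119/128
rbrrrbrrb: Left { -1 -15/16 -119/128 }, Right { -59/64 -29/32 -7/8 -3/4 -1/2 0 } gives simplest -237/256
rbrrrbrrbr: Left { -1 -15/16 -119/128 }, Right { -237/256 -59/64 -29/32 -7/8 -3/4 -1/2 0 } gives simplest -475/512
rbrrrbrrbrb: Left { -1 -15/16 -119/128 -475/512 }, Right { -237/256 -59/64 -29/32 -7/8 -3/4 -1/2 0 } gives simplest -949/1024
rbrrrbrrbrbr: Left { -1 -15/16 -119/128 -475/512 }, Right { -949/1024 -237/256 -59/64 -29/32 -7/8 -3/4 -1/2 0 } gives simplest -1899/2048
rbrrrbrrbrbrr: Left { -1 -15/16 -119/128 -475/512 }, Right { -1899/2048 -949/1024 -237/256 -59/64 -29/32 -7/8 -3/4 -1/2 0 } gives simplest -3799/4096
rbrrrbrrbrbrrr: Left { -1 -15/16 -119/128 -475/512 }, Right { -3799/4096 -1899/2048 -949/1024 -237/256 -59/64 -29/32 -7/8 -3/4 -1/2 0 } gives simplest -7599/8192
rbrrrbrrbrbrrrb: Left { -1 -15/16 -119/128 -475/512 -7599/8192 }, Right { -3799/4096 -1899/2048 -949/1024 -237/256 -59/64 -29/32 -7/8 -3/4 -1/2 0 } gives simplest -15197/16384

-15197/16384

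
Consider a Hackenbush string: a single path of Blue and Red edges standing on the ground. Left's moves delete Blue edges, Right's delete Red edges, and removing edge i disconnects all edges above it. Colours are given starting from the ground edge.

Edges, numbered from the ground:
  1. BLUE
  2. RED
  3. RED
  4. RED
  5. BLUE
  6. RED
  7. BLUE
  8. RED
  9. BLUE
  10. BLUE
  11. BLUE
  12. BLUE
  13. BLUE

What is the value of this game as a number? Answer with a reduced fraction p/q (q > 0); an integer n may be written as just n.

703/4096

Recurse on prefixes of the 13-edge string BLUE RED RED RED BLUE RED BLUE RED BLUE BLUE BLUE BLUE BLUE:
1 of 13 · B · max L 0 · min R +∞ so 1
2 of 13 · BR · max L 0 · min R 1 so 1/2
3 of 13 · BRR · max L 0 · min R 1/2 so 1/4
4 of 13 · BRRR · max L 0 · min R 1/4 so 1/8
5 of 13 · BRRRB · max L 1/8 · min R 1/4 so 3/16
6 of 13 · BRRRBR · max L 1/8 · min R 3/16 so 5/32
7 of 13 · BRRRBRB · max L 5/32 · min R 3/16 so 11/64
8 of 13 · BRRRBRBR · max L 5/32 · min R 11/64 so 21/128
9 of 13 · BRRRBRBRB · max L 21/128 · min R 11/64 so 43/256
10 of 13 · BRRRBRBRBB · max L 43/256 · min R 11/64 so 87/512
11 of 13 · BRRRBRBRBBB · max L 87/512 · min R 11/64 so 175/1024
12 of 13 · BRRRBRBRBBBB · max L 175/1024 · min R 11/64 so 351/2048
13 of 13 · BRRRBRBRBBBBB · max L 351/2048 · min R 11/64 so 703/4096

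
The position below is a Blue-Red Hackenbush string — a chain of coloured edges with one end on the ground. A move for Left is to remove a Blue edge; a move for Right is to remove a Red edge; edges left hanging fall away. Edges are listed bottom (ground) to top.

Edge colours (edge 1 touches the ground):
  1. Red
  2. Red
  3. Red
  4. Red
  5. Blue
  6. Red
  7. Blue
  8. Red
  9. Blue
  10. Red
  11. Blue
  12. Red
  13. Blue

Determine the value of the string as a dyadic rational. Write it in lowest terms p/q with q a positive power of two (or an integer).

-1877/512

step 1: add Red to get R; options L={ ∅ } R={ 0 } = -1
step 2: add Red to get RR; options L={ ∅ } R={ -1,0 } = -2
step 3: add Red to get RRR; options L={ ∅ } R={ -2,-1,0 } = -3
step 4: add Red to get RRRR; options L={ ∅ } R={ -3,-2,-1,0 } = -4
step 5: add Blue to get RRRRB; options L={ -4 } R={ -3,-2,-1,0 } = -7/2
step 6: add Red to get RRRRBR; options L={ -4 } R={ -7/2,-3,-2,-1,0 } = -15/4
step 7: add Blue to get RRRRBRB; options L={ -4,-15/4 } R={ -7/2,-3,-2,-1,0 } = -29/8
step 8: add Red to get RRRRBRBR; options L={ -4,-15/4 } R={ -29/8,-7/2,-3,-2,-1,0 } = -59/16
step 9: add Blue to get RRRRBRBRB; options L={ -4,-15/4,-59/16 } R={ -29/8,-7/2,-3,-2,-1,0 } = -117/32
step 10: add Red to get RRRRBRBRBR; options L={ -4,-15/4,-59/16 } R={ -117/32,-29/8,-7/2,-3,-2,-1,0 } = -235/64
step 11: add Blue to get RRRRBRBRBRB; options L={ -4,-15/4,-59/16,-235/64 } R={ -117/32,-29/8,-7/2,-3,-2,-1,0 } = -469/128
step 12: add Red to get RRRRBRBRBRBR; options L={ -4,-15/4,-59/16,-235/64 } R={ -469/128,-117/32,-29/8,-7/2,-3,-2,-1,0 } = -939/256
step 13: add Blue to get RRRRBRBRBRBRB; options L={ -4,-15/4,-59/16,-235/64,-939/256 } R={ -469/128,-117/32,-29/8,-7/2,-3,-2,-1,0 } = -1877/512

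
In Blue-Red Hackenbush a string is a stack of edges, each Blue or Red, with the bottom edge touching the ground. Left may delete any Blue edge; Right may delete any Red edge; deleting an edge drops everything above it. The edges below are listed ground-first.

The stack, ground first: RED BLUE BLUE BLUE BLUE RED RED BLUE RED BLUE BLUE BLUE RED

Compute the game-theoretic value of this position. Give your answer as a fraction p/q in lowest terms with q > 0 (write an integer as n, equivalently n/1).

step 1: add RED to get R; options L={ none } R={ 0 } = -1
step 2: add BLUE to get RB; options L={ -1 } R={ 0 } = -1/2
step 3: add BLUE to get RBB; options L={ -1,-1/2 } R={ 0 } = -1/4
step 4: add BLUE to get RBBB; options L={ -1,-1/2,-1/4 } R={ 0 } = -1/8
step 5: add BLUE to get RBBBB; options L={ -1,-1/2,-1/4,-1/8 } R={ 0 } = -1/16
step 6: add RED to get RBBBBR; options L={ -1,-1/2,-1/4,-1/8 } R={ -1/16,0 } = -3/32
step 7: add RED to get RBBBBRR; options L={ -1,-1/2,-1/4,-1/8 } R={ -3/32,-1/16,0 } = -7/64
step 8: add BLUE to get RBBBBRRB; options L={ -1,-1/2,-1/4,-1/8,-7/64 } R={ -3/32,-1/16,0 } = -13/128
step 9: add RED to get RBBBBRRBR; options L={ -1,-1/2,-1/4,-1/8,-7/64 } R={ -13/128,-3/32,-1/16,0 } = -27/256
step 10: add BLUE to get RBBBBRRBRB; options L={ -1,-1/2,-1/4,-1/8,-7/64,-27/256 } R={ -13/128,-3/32,-1/16,0 } = -53/512
step 11: add BLUE to get RBBBBRRBRBB; options L={ -1,-1/2,-1/4,-1/8,-7/64,-27/256,-53/512 } R={ -13/128,-3/32,-1/16,0 } = -105/1024
step 12: add BLUE to get RBBBBRRBRBBB; options L={ -1,-1/2,-1/4,-1/8,-7/64,-27/256,-53/512,-105/1024 } R={ -13/128,-3/32,-1/16,0 } = -209/2048
step 13: add RED to get RBBBBRRBRBBBR; options L={ -1,-1/2,-1/4,-1/8,-7/64,-27/256,-53/512,-105/1024 } R={ -209/2048,-13/128,-3/32,-1/16,0 } = -419/4096

-419/4096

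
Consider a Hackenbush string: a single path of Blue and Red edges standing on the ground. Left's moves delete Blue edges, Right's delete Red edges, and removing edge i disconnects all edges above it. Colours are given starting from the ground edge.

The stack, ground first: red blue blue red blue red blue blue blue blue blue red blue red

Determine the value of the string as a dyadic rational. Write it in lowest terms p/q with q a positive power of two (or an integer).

1 of 14 · r · max L −∞ · min R 0 ⇒ -1
2 of 14 · rb · max L -1 · min R 0 ⇒ -1/2
3 of 14 · rbb · max L -1/2 · min R 0 ⇒ -1/4
4 of 14 · rbbr · max L -1/2 · min R -1/4 ⇒ -3/8
5 of 14 · rbbrb · max L -3/8 · min R -1/4 ⇒ -5/16
6 of 14 · rbbrbr · max L -3/8 · min R -5/16 ⇒ -11/32
7 of 14 · rbbrbrb · max L -11/32 · min R -5/16 ⇒ -21/64
8 of 14 · rbbrbrbb · max L -21/64 · min R -5/16 ⇒ -41/128
9 of 14 · rbbrbrbbb · max L -41/128 · min R -5/16 ⇒ -81/256
10 of 14 · rbbrbrbbbb · max L -81/256 · min R -5/16 ⇒ -161/512
11 of 14 · rbbrbrbbbbb · max L -161/512 · min R -5/16 ⇒ -321/1024
12 of 14 · rbbrbrbbbbbr · max L -161/512 · min R -321/1024 ⇒ -643/2048
13 of 14 · rbbrbrbbbbbrb · max L -643/2048 · min R -321/1024 ⇒ -1285/4096
14 of 14 · rbbrbrbbbbbrbr · max L -643/2048 · min R -1285/4096 ⇒ -2571/8192

-2571/8192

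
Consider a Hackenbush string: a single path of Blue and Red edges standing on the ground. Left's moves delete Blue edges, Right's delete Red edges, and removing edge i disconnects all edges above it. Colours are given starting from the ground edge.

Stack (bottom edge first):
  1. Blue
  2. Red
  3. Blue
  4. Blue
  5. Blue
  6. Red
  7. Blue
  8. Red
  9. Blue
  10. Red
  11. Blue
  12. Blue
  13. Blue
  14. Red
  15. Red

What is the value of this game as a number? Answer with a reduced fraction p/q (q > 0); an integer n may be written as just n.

15033/16384

step 1: add Blue to get B; options L={ 0 } R={ none } so 1
step 2: add Red to get BR; options L={ 0 } R={ 1 } so 1/2
step 3: add Blue to get BRB; options L={ 0,1/2 } R={ 1 } so 3/4
step 4: add Blue to get BRBB; options L={ 0,1/2,3/4 } R={ 1 } so 7/8
step 5: add Blue to get BRBBB; options L={ 0,1/2,3/4,7/8 } R={ 1 } so 15/16
step 6: add Red to get BRBBBR; options L={ 0,1/2,3/4,7/8 } R={ 15/16,1 } so 29/32
step 7: add Blue to get BRBBBRB; options L={ 0,1/2,3/4,7/8,29/32 } R={ 15/16,1 } so 59/64
step 8: add Red to get BRBBBRBR; options L={ 0,1/2,3/4,7/8,29/32 } R={ 59/64,15/16,1 } so 117/128
step 9: add Blue to get BRBBBRBRB; options L={ 0,1/2,3/4,7/8,29/32,117/128 } R={ 59/64,15/16,1 } so 235/256
step 10: add Red to get BRBBBRBRBR; options L={ 0,1/2,3/4,7/8,29/32,117/128 } R={ 235/256,59/64,15/16,1 } so 469/512
step 11: add Blue to get BRBBBRBRBRB; options L={ 0,1/2,3/4,7/8,29/32,117/128,469/512 } R={ 235/256,59/64,15/16,1 } so 939/1024
step 12: add Blue to get BRBBBRBRBRBB; options L={ 0,1/2,3/4,7/8,29/32,117/128,469/512,939/1024 } R={ 235/256,59/64,15/16,1 } so 1879/2048
step 13: add Blue to get BRBBBRBRBRBBB; options L={ 0,1/2,3/4,7/8,29/32,117/128,469/512,939/1024,1879/2048 } R={ 235/256,59/64,15/16,1 } so 3759/4096
step 14: add Red to get BRBBBRBRBRBBBR; options L={ 0,1/2,3/4,7/8,29/32,117/128,469/512,939/1024,1879/2048 } R={ 3759/4096,235/256,59/64,15/16,1 } so 7517/8192
step 15: add Red to get BRBBBRBRBRBBBRR; options L={ 0,1/2,3/4,7/8,29/32,117/128,469/512,939/1024,1879/2048 } R={ 7517/8192,3759/4096,235/256,59/64,15/16,1 } so 15033/16384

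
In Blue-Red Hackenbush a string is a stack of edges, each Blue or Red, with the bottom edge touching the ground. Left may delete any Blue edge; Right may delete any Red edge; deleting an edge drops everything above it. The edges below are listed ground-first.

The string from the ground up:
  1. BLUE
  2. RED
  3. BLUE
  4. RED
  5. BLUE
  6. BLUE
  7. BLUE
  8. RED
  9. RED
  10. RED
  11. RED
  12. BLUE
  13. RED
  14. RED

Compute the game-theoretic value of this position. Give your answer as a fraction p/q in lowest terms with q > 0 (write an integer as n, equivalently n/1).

Prefix values for BLUE RED BLUE RED BLUE BLUE BLUE RED RED RED RED BLUE RED RED via {L|R} + simplicity:
G_1 [B]  L=[0]  R=[·]  = 1
G_2 [BR]  L=[0]  R=[1]  = 1/2
G_3 [BRB]  L=[0,1/2]  R=[1]  = 3/4
G_4 [BRBR]  L=[0,1/2]  R=[3/4,1]  = 5/8
G_5 [BRBRB]  L=[0,1/2,5/8]  R=[3/4,1]  = 11/16
G_6 [BRBRBB]  L=[0,1/2,5/8,11/16]  R=[3/4,1]  = 23/32
G_7 [BRBRBBB]  L=[0,1/2,5/8,11/16,23/32]  R=[3/4,1]  = 47/64
G_8 [BRBRBBBR]  L=[0,1/2,5/8,11/16,23/32]  R=[47/64,3/4,1]  = 93/128
G_9 [BRBRBBBRR]  L=[0,1/2,5/8,11/16,23/32]  R=[93/128,47/64,3/4,1]  = 185/256
G_10 [BRBRBBBRRR]  L=[0,1/2,5/8,11/16,23/32]  R=[185/256,93/128,47/64,3/4,1]  = 369/512
G_11 [BRBRBBBRRRR]  L=[0,1/2,5/8,11/16,23/32]  R=[369/512,185/256,93/128,47/64,3/4,1]  = 737/1024
G_12 [BRBRBBBRRRRB]  L=[0,1/2,5/8,11/16,23/32,737/1024]  R=[369/512,185/256,93/128,47/64,3/4,1]  = 1475/2048
G_13 [BRBRBBBRRRRBR]  L=[0,1/2,5/8,11/16,23/32,737/1024]  R=[1475/2048,369/512,185/256,93/128,47/64,3/4,1]  = 2949/4096
G_14 [BRBRBBBRRRRBRR]  L=[0,1/2,5/8,11/16,23/32,737/1024]  R=[2949/4096,1475/2048,369/512,185/256,93/128,47/64,3/4,1]  = 5897/8192

5897/8192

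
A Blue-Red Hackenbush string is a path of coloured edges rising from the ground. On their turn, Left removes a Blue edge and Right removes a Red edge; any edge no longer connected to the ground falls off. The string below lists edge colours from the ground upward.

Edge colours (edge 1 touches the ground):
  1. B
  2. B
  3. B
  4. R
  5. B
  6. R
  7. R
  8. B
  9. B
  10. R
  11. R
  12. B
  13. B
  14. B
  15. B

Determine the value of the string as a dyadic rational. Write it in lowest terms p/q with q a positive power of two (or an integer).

edge 1 of 15 (B): { 0 | (no moves) } = 1
edge 2 of 15 (B): { 0 1 | (no moves) } = 2
edge 3 of 15 (B): { 0 1 2 | (no moves) } = 3
edge 4 of 15 (R): { 0 1 2 | 3 } = 5/2
edge 5 of 15 (B): { 0 1 2 5/2 | 3 } = 11/4
edge 6 of 15 (R): { 0 1 2 5/2 | 11/4 3 } = 21/8
edge 7 of 15 (R): { 0 1 2 5/2 | 21/8 11/4 3 } = 41/16
edge 8 of 15 (B): { 0 1 2 5/2 41/16 | 21/8 11/4 3 } = 83/32
edge 9 of 15 (B): { 0 1 2 5/2 41/16 83/32 | 21/8 11/4 3 } = 167/64
edge 10 of 15 (R): { 0 1 2 5/2 41/16 83/32 | 167/64 21/8 11/4 3 } = 333/128
edge 11 of 15 (R): { 0 1 2 5/2 41/16 83/32 | 333/128 167/64 21/8 11/4 3 } = 665/256
edge 12 of 15 (B): { 0 1 2 5/2 41/16 83/32 665/256 | 333/128 167/64 21/8 11/4 3 } = 1331/512
edge 13 of 15 (B): { 0 1 2 5/2 41/16 83/32 665/256 1331/512 | 333/128 167/64 21/8 11/4 3 } = 2663/1024
edge 14 of 15 (B): { 0 1 2 5/2 41/16 83/32 665/256 1331/512 2663/1024 | 333/128 167/64 21/8 11/4 3 } = 5327/2048
edge 15 of 15 (B): { 0 1 2 5/2 41/16 83/32 665/256 1331/512 2663/1024 5327/2048 | 333/128 167/64 21/8 11/4 3 } = 10655/4096

10655/4096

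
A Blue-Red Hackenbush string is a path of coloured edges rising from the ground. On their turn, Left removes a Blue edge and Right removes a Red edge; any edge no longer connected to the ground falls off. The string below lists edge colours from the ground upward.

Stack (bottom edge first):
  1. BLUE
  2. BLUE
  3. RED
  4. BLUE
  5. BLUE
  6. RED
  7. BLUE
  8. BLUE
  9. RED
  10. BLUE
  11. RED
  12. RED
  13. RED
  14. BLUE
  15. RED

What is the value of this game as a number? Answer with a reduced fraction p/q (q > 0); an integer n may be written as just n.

15173/8192

value(B) = { 0 |  } ⇒ 1
value(BB) = { 0,1 |  } ⇒ 2
value(BBR) = { 0,1 | 2 } ⇒ 3/2
value(BBRB) = { 0,1,3/2 | 2 } ⇒ 7/4
value(BBRBB) = { 0,1,3/2,7/4 | 2 } ⇒ 15/8
value(BBRBBR) = { 0,1,3/2,7/4 | 15/8,2 } ⇒ 29/16
value(BBRBBRB) = { 0,1,3/2,7/4,29/16 | 15/8,2 } ⇒ 59/32
value(BBRBBRBB) = { 0,1,3/2,7/4,29/16,59/32 | 15/8,2 } ⇒ 119/64
value(BBRBBRBBR) = { 0,1,3/2,7/4,29/16,59/32 | 119/64,15/8,2 } ⇒ 237/128
value(BBRBBRBBRB) = { 0,1,3/2,7/4,29/16,59/32,237/128 | 119/64,15/8,2 } ⇒ 475/256
value(BBRBBRBBRBR) = { 0,1,3/2,7/4,29/16,59/32,237/128 | 475/256,119/64,15/8,2 } ⇒ 949/512
value(BBRBBRBBRBRR) = { 0,1,3/2,7/4,29/16,59/32,237/128 | 949/512,475/256,119/64,15/8,2 } ⇒ 1897/1024
value(BBRBBRBBRBRRR) = { 0,1,3/2,7/4,29/16,59/32,237/128 | 1897/1024,949/512,475/256,119/64,15/8,2 } ⇒ 3793/2048
value(BBRBBRBBRBRRRB) = { 0,1,3/2,7/4,29/16,59/32,237/128,3793/2048 | 1897/1024,949/512,475/256,119/64,15/8,2 } ⇒ 7587/4096
value(BBRBBRBBRBRRRBR) = { 0,1,3/2,7/4,29/16,59/32,237/128,3793/2048 | 7587/4096,1897/1024,949/512,475/256,119/64,15/8,2 } ⇒ 15173/8192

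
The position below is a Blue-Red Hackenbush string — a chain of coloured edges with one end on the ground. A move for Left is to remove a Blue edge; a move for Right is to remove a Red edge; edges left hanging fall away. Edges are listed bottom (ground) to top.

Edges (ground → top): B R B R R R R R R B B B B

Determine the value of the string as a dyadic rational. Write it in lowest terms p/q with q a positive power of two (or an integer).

edge 1 of 13 (B): { 0 | (no moves) } → 1
edge 2 of 13 (R): { 0 | 1 } → 1/2
edge 3 of 13 (B): { 0,1/2 | 1 } → 3/4
edge 4 of 13 (R): { 0,1/2 | 3/4,1 } → 5/8
edge 5 of 13 (R): { 0,1/2 | 5/8,3/4,1 } → 9/16
edge 6 of 13 (R): { 0,1/2 | 9/16,5/8,3/4,1 } → 17/32
edge 7 of 13 (R): { 0,1/2 | 17/32,9/16,5/8,3/4,1 } → 33/64
edge 8 of 13 (R): { 0,1/2 | 33/64,17/32,9/16,5/8,3/4,1 } → 65/128
edge 9 of 13 (R): { 0,1/2 | 65/128,33/64,17/32,9/16,5/8,3/4,1 } → 129/256
edge 10 of 13 (B): { 0,1/2,129/256 | 65/128,33/64,17/32,9/16,5/8,3/4,1 } → 259/512
edge 11 of 13 (B): { 0,1/2,129/256,259/512 | 65/128,33/64,17/32,9/16,5/8,3/4,1 } → 519/1024
edge 12 of 13 (B): { 0,1/2,129/256,259/512,519/1024 | 65/128,33/64,17/32,9/16,5/8,3/4,1 } → 1039/2048
edge 13 of 13 (B): { 0,1/2,129/256,259/512,519/1024,1039/2048 | 65/128,33/64,17/32,9/16,5/8,3/4,1 } → 2079/4096

2079/4096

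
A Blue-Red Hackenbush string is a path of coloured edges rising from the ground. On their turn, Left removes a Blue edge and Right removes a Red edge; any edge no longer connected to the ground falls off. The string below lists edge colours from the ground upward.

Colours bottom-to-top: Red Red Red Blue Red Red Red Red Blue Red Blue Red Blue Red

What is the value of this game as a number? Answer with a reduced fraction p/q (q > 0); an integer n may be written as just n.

g(R) = {  | 0 } — -1
g(RR) = {  | -1,0 } — -2
g(RRR) = {  | -2,-1,0 } — -3
g(RRRB) = { -3 | -2,-1,0 } — -5/2
g(RRRBR) = { -3 | -5/2,-2,-1,0 } — -11/4
g(RRRBRR) = { -3 | -11/4,-5/2,-2,-1,0 } — -23/8
g(RRRBRRR) = { -3 | -23/8,-11/4,-5/2,-2,-1,0 } — -47/16
g(RRRBRRRR) = { -3 | -47/16,-23/8,-11/4,-5/2,-2,-1,0 } — -95/32
g(RRRBRRRRB) = { -3,-95/32 | -47/16,-23/8,-11/4,-5/2,-2,-1,0 } — -189/64
g(RRRBRRRRBR) = { -3,-95/32 | -189/64,-47/16,-23/8,-11/4,-5/2,-2,-1,0 } — -379/128
g(RRRBRRRRBRB) = { -3,-95/32,-379/128 | -189/64,-47/16,-23/8,-11/4,-5/2,-2,-1,0 } — -757/256
g(RRRBRRRRBRBR) = { -3,-95/32,-379/128 | -757/256,-189/64,-47/16,-23/8,-11/4,-5/2,-2,-1,0 } — -1515/512
g(RRRBRRRRBRBRB) = { -3,-95/32,-379/128,-1515/512 | -757/256,-189/64,-47/16,-23/8,-11/4,-5/2,-2,-1,0 } — -3029/1024
g(RRRBRRRRBRBRBR) = { -3,-95/32,-379/128,-1515/512 | -3029/1024,-757/256,-189/64,-47/16,-23/8,-11/4,-5/2,-2,-1,0 } — -6059/2048

-6059/2048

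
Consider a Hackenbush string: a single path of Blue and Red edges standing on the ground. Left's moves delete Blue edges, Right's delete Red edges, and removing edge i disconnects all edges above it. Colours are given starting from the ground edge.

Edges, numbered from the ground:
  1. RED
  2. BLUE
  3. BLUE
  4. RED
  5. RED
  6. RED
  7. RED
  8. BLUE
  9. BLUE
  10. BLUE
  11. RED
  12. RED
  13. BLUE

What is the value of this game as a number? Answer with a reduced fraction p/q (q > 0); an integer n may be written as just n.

Prefix values for RED BLUE BLUE RED RED RED RED BLUE BLUE BLUE RED RED BLUE via {L|R} + simplicity:
edge 1 of 13 (RED): { — | 0 } = -1
edge 2 of 13 (BLUE): { -1 | 0 } = -1/2
edge 3 of 13 (BLUE): { -1; -1/2 | 0 } = -1/4
edge 4 of 13 (RED): { -1; -1/2 | -1/4; 0 } = -3/8
edge 5 of 13 (RED): { -1; -1/2 | -3/8; -1/4; 0 } = -7/16
edge 6 of 13 (RED): { -1; -1/2 | -7/16; -3/8; -1/4; 0 } = -15/32
edge 7 of 13 (RED): { -1; -1/2 | -15/32; -7/16; -3/8; -1/4; 0 } = -31/64
edge 8 of 13 (BLUE): { -1; -1/2; -31/64 | -15/32; -7/16; -3/8; -1/4; 0 } = -61/128
edge 9 of 13 (BLUE): { -1; -1/2; -31/64; -61/128 | -15/32; -7/16; -3/8; -1/4; 0 } = -121/256
edge 10 of 13 (BLUE): { -1; -1/2; -31/64; -61/128; -121/256 | -15/32; -7/16; -3/8; -1/4; 0 } = -241/512
edge 11 of 13 (RED): { -1; -1/2; -31/64; -61/128; -121/256 | -241/512; -15/32; -7/16; -3/8; -1/4; 0 } = -483/1024
edge 12 of 13 (RED): { -1; -1/2; -31/64; -61/128; -121/256 | -483/1024; -241/512; -15/32; -7/16; -3/8; -1/4; 0 } = -967/2048
edge 13 of 13 (BLUE): { -1; -1/2; -31/64; -61/128; -121/256; -967/2048 | -483/1024; -241/512; -15/32; -7/16; -3/8; -1/4; 0 } = -1933/4096

-1933/4096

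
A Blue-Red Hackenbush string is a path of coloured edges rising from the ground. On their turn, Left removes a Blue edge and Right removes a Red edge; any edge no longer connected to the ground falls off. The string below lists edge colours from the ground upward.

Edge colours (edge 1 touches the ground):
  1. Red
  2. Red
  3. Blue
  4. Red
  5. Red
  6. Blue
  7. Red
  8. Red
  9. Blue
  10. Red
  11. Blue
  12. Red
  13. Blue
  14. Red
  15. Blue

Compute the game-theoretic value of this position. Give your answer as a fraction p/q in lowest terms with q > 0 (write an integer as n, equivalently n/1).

Prefix values for Red Red Blue Red Red Blue Red Red Blue Red Blue Red Blue Red Blue via {L|R} + simplicity:
R: Left {  }, Right { 0 } ⇒ simplest -1
RR: Left {  }, Right { -1; 0 } ⇒ simplest -2
RRB: Left { -2 }, Right { -1; 0 } ⇒ simplest -3/2
RRBR: Left { -2 }, Right { -3/2; -1; 0 } ⇒ simplest -7/4
RRBRR: Left { -2 }, Right { -7/4; -3/2; -1; 0 } ⇒ simplest -15/8
RRBRRB: Left { -2; -15/8 }, Right { -7/4; -3/2; -1; 0 } ⇒ simplest -29/16
RRBRRBR: Left { -2; -15/8 }, Right { -29/16; -7/4; -3/2; -1; 0 } ⇒ simplest -59/32
RRBRRBRR: Left { -2; -15/8 }, Right { -59/32; -29/16; -7/4; -3/2; -1; 0 } ⇒ simplest -119/64
RRBRRBRRB: Left { -2; -15/8; -119/64 }, Right { -59/32; -29/16; -7/4; -3/2; -1; 0 } ⇒ simplest -237/128
RRBRRBRRBR: Left { -2; -15/8; -119/64 }, Right { -237/128; -59/32; -29/16; -7/4; -3/2; -1; 0 } ⇒ simplest -475/256
RRBRRBRRBRB: Left { -2; -15/8; -119/64; -475/256 }, Right { -237/128; -59/32; -29/16; -7/4; -3/2; -1; 0 } ⇒ simplest -949/512
RRBRRBRRBRBR: Left { -2; -15/8; -119/64; -475/256 }, Right { -949/512; -237/128; -59/32; -29/16; -7/4; -3/2; -1; 0 } ⇒ simplest -1899/1024
RRBRRBRRBRBRB: Left { -2; -15/8; -119/64; -475/256; -1899/1024 }, Right { -949/512; -237/128; -59/32; -29/16; -7/4; -3/2; -1; 0 } ⇒ simplest -3797/2048
RRBRRBRRBRBRBR: Left { -2; -15/8; -119/64; -475/256; -1899/1024 }, Right { -3797/2048; -949/512; -237/128; -59/32; -29/16; -7/4; -3/2; -1; 0 } ⇒ simplest -7595/4096
RRBRRBRRBRBRBRB: Left { -2; -15/8; -119/64; -475/256; -1899/1024; -7595/4096 }, Right { -3797/2048; -949/512; -237/128; -59/32; -29/16; -7/4; -3/2; -1; 0 } ⇒ simplest -15189/8192

-15189/8192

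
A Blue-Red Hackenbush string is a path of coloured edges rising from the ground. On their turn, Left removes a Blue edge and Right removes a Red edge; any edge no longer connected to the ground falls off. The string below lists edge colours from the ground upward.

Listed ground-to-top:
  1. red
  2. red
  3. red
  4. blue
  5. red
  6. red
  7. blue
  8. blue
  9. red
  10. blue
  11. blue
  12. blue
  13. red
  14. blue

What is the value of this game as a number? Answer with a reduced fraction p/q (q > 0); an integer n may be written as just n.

-5701/2048

Prefix values for red red red blue red red blue blue red blue blue blue red blue via {L|R} + simplicity:
value_1 [r]  L=[(no moves)]  R=[0]  -> -1
value_2 [rr]  L=[(no moves)]  R=[-1, 0]  -> -2
value_3 [rrr]  L=[(no moves)]  R=[-2, -1, 0]  -> -3
value_4 [rrrb]  L=[-3]  R=[-2, -1, 0]  -> -5/2
value_5 [rrrbr]  L=[-3]  R=[-5/2, -2, -1, 0]  -> -11/4
value_6 [rrrbrr]  L=[-3]  R=[-11/4, -5/2, -2, -1, 0]  -> -23/8
value_7 [rrrbrrb]  L=[-3, -23/8]  R=[-11/4, -5/2, -2, -1, 0]  -> -45/16
value_8 [rrrbrrbb]  L=[-3, -23/8, -45/16]  R=[-11/4, -5/2, -2, -1, 0]  -> -89/32
value_9 [rrrbrrbbr]  L=[-3, -23/8, -45/16]  R=[-89/32, -11/4, -5/2, -2, -1, 0]  -> -179/64
value_10 [rrrbrrbbrb]  L=[-3, -23/8, -45/16, -179/64]  R=[-89/32, -11/4, -5/2, -2, -1, 0]  -> -357/128
value_11 [rrrbrrbbrbb]  L=[-3, -23/8, -45/16, -179/64, -357/128]  R=[-89/32, -11/4, -5/2, -2, -1, 0]  -> -713/256
value_12 [rrrbrrbbrbbb]  L=[-3, -23/8, -45/16, -179/64, -357/128, -713/256]  R=[-89/32, -11/4, -5/2, -2, -1, 0]  -> -1425/512
value_13 [rrrbrrbbrbbbr]  L=[-3, -23/8, -45/16, -179/64, -357/128, -713/256]  R=[-1425/512, -89/32, -11/4, -5/2, -2, -1, 0]  -> -2851/1024
value_14 [rrrbrrbbrbbbrb]  L=[-3, -23/8, -45/16, -179/64, -357/128, -713/256, -2851/1024]  R=[-1425/512, -89/32, -11/4, -5/2, -2, -1, 0]  -> -5701/2048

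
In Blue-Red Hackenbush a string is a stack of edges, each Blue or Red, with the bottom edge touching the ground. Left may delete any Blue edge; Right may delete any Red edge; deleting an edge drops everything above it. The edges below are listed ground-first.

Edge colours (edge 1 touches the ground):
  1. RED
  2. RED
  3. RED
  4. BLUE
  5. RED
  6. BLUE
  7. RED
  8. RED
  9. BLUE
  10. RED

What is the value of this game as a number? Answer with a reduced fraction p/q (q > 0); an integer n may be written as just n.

edge 1 of 10 (RED): { — | 0 } = -1
edge 2 of 10 (RED): { — | -1 0 } = -2
edge 3 of 10 (RED): { — | -2 -1 0 } = -3
edge 4 of 10 (BLUE): { -3 | -2 -1 0 } = -5/2
edge 5 of 10 (RED): { -3 | -5/2 -2 -1 0 } = -11/4
edge 6 of 10 (BLUE): { -3 -11/4 | -5/2 -2 -1 0 } = -21/8
edge 7 of 10 (RED): { -3 -11/4 | -21/8 -5/2 -2 -1 0 } = -43/16
edge 8 of 10 (RED): { -3 -11/4 | -43/16 -21/8 -5/2 -2 -1 0 } = -87/32
edge 9 of 10 (BLUE): { -3 -11/4 -87/32 | -43/16 -21/8 -5/2 -2 -1 0 } = -173/64
edge 10 of 10 (RED): { -3 -11/4 -87/32 | -173/64 -43/16 -21/8 -5/2 -2 -1 0 } = -347/128

-347/128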